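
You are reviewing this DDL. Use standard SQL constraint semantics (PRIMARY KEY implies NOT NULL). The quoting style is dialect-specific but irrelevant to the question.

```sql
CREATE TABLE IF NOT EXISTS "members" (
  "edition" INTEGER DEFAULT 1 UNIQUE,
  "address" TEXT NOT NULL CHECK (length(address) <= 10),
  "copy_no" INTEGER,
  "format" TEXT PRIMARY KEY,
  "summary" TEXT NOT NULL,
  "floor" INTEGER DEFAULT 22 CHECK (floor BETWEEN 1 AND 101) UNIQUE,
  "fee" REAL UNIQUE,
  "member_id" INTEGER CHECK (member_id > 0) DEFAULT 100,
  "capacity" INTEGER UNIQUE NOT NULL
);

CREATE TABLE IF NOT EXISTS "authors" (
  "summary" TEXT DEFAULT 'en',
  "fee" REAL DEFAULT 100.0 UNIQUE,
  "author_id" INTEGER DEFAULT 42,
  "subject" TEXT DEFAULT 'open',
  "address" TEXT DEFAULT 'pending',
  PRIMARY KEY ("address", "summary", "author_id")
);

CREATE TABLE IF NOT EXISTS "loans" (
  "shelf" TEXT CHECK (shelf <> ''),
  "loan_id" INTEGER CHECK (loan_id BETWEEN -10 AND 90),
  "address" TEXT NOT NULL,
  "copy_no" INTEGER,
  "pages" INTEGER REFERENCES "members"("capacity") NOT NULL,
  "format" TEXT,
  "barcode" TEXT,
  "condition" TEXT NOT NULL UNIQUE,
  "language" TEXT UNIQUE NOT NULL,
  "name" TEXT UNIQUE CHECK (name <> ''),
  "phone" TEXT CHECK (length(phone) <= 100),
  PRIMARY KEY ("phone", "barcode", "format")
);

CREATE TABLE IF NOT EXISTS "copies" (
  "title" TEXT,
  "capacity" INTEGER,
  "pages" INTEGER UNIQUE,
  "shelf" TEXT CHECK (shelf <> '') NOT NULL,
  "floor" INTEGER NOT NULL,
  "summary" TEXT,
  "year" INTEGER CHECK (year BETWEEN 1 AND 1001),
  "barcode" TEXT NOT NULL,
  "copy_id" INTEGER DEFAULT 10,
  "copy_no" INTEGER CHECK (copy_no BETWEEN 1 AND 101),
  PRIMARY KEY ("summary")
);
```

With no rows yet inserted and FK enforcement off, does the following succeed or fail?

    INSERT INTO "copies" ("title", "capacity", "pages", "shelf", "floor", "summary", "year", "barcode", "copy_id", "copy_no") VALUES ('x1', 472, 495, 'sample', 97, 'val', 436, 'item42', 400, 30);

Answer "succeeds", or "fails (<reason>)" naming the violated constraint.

NOT NULL columns: barcode is supplied; floor is supplied; shelf is supplied; summary is supplied.
CHECK constraints: 'sample' satisfies (shelf <> ''); 436 satisfies (year BETWEEN 1 AND 1001); 30 satisfies (copy_no BETWEEN 1 AND 101).
No constraint is violated.

succeeds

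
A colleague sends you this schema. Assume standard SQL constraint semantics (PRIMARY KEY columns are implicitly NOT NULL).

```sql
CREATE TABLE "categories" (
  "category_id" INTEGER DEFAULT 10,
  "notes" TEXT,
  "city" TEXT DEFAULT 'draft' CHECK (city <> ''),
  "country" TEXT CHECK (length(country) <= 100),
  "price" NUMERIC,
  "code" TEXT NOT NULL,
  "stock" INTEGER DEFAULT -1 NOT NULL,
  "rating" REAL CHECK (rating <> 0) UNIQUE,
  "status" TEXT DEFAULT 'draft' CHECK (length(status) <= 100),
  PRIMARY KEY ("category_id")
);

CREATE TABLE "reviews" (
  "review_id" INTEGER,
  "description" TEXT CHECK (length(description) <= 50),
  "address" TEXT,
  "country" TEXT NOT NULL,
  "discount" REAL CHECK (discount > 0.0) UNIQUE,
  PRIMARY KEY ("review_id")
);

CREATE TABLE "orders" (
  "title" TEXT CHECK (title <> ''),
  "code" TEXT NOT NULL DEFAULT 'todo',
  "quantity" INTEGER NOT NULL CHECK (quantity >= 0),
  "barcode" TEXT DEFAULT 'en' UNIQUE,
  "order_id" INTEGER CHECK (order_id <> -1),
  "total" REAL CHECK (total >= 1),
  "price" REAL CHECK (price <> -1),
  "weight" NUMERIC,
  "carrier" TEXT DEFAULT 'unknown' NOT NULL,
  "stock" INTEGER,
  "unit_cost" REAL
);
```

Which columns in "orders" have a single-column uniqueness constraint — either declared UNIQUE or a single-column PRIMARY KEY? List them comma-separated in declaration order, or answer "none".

- title: no UNIQUE or single-column PK constraint.
- code: no UNIQUE or single-column PK constraint.
- quantity: no UNIQUE or single-column PK constraint.
- barcode: declared UNIQUE → unique.
- order_id: no UNIQUE or single-column PK constraint.
- total: no UNIQUE or single-column PK constraint.
- price: no UNIQUE or single-column PK constraint.
- weight: no UNIQUE or single-column PK constraint.
- carrier: no UNIQUE or single-column PK constraint.
- stock: no UNIQUE or single-column PK constraint.
- unit_cost: no UNIQUE or single-column PK constraint.

barcode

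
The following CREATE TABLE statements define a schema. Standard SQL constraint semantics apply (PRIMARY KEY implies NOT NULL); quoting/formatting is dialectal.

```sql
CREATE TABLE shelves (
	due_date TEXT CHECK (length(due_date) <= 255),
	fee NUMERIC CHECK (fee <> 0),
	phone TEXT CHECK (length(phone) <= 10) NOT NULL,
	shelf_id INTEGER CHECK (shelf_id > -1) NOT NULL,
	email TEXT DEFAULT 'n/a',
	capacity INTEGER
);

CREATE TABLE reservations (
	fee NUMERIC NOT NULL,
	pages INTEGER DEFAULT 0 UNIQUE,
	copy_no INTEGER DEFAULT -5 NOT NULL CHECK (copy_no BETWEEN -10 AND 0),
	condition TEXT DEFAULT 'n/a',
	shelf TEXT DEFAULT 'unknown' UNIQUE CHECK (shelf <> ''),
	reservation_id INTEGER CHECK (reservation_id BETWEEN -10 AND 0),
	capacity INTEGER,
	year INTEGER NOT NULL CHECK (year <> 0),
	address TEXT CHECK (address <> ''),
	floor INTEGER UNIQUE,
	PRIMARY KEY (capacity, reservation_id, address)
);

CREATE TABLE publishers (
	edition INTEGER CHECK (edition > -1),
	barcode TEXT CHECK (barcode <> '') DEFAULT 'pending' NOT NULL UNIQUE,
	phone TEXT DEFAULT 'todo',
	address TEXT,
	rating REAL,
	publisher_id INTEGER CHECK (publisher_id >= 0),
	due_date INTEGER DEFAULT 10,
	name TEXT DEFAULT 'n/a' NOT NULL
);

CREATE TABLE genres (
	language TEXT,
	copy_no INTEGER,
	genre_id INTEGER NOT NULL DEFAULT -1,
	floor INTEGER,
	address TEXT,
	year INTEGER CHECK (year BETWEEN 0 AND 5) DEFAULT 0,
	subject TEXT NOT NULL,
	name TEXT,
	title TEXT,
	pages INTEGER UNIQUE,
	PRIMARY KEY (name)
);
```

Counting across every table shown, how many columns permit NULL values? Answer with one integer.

shelves: 4 nullable (due_date, fee, email, capacity — PK none and explicit NOT NULL columns excluded).
reservations: 4 nullable (pages, condition, shelf, floor — PK (capacity, reservation_id, address) and explicit NOT NULL columns excluded).
publishers: 6 nullable (edition, phone, address, rating, publisher_id, due_date — PK none and explicit NOT NULL columns excluded).
genres: 7 nullable (language, copy_no, floor, address, year, title, pages — PK (name) and explicit NOT NULL columns excluded).
Total: 4 + 4 + 6 + 7 = 21.

21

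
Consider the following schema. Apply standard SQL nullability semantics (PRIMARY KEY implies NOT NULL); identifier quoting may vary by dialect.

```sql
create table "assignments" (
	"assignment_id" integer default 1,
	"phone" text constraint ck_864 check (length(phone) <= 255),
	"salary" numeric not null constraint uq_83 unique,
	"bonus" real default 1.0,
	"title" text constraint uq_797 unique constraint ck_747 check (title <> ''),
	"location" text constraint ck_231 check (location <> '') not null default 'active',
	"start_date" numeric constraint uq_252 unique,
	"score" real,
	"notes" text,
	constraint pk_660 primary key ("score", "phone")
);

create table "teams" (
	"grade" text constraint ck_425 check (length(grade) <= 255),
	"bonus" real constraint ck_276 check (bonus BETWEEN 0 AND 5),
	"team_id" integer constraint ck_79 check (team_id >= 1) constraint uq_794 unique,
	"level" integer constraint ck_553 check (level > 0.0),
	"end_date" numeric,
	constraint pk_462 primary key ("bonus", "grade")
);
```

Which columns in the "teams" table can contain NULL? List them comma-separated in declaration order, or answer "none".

- grade: part of the PRIMARY KEY, which implies NOT NULL → not nullable.
- bonus: part of the PRIMARY KEY, which implies NOT NULL → not nullable.
- team_id: CHECK does not forbid NULL (a CHECK constraint passes when its expression is NULL) → nullable.
- level: CHECK does not forbid NULL (a CHECK constraint passes when its expression is NULL) → nullable.
- end_date: no NOT NULL constraint applies → nullable.

team_id, level, end_date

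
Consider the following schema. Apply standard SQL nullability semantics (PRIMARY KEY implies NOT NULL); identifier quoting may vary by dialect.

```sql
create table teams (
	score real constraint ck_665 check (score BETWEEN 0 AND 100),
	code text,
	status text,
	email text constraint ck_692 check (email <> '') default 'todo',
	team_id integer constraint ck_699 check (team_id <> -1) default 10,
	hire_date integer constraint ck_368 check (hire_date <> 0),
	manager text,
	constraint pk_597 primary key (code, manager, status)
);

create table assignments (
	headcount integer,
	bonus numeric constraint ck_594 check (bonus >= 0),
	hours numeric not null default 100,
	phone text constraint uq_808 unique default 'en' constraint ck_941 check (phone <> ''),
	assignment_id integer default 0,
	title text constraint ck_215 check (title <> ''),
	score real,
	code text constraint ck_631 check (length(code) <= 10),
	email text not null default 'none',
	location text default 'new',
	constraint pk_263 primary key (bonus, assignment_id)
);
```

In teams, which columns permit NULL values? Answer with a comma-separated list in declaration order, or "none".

- score: CHECK does not forbid NULL (a CHECK constraint passes when its expression is NULL) → nullable.
- code: part of the PRIMARY KEY, which implies NOT NULL → not nullable.
- status: part of the PRIMARY KEY, which implies NOT NULL → not nullable.
- email: CHECK does not forbid NULL (a CHECK constraint passes when its expression is NULL) → nullable.
- team_id: CHECK does not forbid NULL (a CHECK constraint passes when its expression is NULL) → nullable.
- hire_date: CHECK does not forbid NULL (a CHECK constraint passes when its expression is NULL) → nullable.
- manager: part of the PRIMARY KEY, which implies NOT NULL → not nullable.

score, email, team_id, hire_date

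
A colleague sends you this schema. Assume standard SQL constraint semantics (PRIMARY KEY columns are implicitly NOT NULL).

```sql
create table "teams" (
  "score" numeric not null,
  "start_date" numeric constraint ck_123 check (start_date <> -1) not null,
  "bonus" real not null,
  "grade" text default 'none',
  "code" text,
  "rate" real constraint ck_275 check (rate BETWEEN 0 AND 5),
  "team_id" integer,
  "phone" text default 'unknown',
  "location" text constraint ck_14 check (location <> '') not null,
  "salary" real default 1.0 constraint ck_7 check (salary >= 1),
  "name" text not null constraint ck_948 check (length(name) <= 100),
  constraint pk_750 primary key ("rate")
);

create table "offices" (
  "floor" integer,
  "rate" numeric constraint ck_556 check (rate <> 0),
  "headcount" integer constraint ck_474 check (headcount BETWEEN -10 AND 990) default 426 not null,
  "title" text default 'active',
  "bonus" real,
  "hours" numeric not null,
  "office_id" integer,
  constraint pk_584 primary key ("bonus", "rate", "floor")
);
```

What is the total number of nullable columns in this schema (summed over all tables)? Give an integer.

teams: 5 nullable (grade, code, team_id, phone, salary — PK (rate) and explicit NOT NULL columns excluded).
offices: 2 nullable (title, office_id — PK (bonus, rate, floor) and explicit NOT NULL columns excluded).
Total: 5 + 2 = 7.

7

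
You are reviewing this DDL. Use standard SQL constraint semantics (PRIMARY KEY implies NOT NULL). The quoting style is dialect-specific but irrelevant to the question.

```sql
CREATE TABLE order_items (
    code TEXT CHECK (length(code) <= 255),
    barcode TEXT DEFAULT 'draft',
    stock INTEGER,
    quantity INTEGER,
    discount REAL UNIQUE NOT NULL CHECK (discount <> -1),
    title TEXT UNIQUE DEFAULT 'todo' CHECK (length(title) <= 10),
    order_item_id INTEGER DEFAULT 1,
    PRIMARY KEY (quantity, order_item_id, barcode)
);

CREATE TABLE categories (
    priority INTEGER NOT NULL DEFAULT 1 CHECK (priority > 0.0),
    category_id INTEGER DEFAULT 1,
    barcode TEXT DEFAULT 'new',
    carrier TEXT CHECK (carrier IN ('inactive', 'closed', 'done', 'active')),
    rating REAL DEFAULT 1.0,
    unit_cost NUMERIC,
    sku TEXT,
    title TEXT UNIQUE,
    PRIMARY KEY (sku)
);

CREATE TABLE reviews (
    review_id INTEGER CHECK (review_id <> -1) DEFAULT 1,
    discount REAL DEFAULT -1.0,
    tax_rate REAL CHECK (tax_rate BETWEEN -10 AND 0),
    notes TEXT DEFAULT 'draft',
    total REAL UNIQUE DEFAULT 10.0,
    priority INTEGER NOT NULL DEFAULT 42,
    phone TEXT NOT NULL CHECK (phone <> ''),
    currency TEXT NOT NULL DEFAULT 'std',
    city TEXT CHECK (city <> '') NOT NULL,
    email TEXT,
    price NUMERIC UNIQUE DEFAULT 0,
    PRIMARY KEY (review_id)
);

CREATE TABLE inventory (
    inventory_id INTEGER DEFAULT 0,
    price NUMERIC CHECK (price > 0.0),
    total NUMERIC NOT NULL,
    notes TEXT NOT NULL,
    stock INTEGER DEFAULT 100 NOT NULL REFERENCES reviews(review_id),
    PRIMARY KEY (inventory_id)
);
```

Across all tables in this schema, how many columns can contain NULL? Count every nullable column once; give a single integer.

order_items: 3 nullable (code, stock, title — PK (quantity, order_item_id, barcode) and explicit NOT NULL columns excluded).
categories: 6 nullable (category_id, barcode, carrier, rating, unit_cost, title — PK (sku) and explicit NOT NULL columns excluded).
reviews: 6 nullable (discount, tax_rate, notes, total, email, price — PK (review_id) and explicit NOT NULL columns excluded).
inventory: 1 nullable (price — PK (inventory_id) and explicit NOT NULL columns excluded).
Total: 3 + 6 + 6 + 1 = 16.

16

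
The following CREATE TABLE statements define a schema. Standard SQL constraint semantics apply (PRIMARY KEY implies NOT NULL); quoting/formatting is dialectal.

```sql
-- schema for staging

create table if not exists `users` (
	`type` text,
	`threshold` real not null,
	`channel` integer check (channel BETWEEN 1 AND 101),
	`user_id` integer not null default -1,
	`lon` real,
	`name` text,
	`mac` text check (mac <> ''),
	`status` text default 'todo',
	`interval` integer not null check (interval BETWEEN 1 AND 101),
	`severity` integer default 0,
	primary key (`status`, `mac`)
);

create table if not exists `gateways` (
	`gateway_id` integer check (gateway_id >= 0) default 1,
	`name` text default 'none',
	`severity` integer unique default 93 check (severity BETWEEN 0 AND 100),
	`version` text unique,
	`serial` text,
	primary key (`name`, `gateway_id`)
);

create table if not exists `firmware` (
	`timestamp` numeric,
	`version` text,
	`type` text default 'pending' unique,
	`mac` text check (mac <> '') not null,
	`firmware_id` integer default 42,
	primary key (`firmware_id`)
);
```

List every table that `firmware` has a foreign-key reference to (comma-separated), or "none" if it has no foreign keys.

none

No column in firmware has a REFERENCES clause.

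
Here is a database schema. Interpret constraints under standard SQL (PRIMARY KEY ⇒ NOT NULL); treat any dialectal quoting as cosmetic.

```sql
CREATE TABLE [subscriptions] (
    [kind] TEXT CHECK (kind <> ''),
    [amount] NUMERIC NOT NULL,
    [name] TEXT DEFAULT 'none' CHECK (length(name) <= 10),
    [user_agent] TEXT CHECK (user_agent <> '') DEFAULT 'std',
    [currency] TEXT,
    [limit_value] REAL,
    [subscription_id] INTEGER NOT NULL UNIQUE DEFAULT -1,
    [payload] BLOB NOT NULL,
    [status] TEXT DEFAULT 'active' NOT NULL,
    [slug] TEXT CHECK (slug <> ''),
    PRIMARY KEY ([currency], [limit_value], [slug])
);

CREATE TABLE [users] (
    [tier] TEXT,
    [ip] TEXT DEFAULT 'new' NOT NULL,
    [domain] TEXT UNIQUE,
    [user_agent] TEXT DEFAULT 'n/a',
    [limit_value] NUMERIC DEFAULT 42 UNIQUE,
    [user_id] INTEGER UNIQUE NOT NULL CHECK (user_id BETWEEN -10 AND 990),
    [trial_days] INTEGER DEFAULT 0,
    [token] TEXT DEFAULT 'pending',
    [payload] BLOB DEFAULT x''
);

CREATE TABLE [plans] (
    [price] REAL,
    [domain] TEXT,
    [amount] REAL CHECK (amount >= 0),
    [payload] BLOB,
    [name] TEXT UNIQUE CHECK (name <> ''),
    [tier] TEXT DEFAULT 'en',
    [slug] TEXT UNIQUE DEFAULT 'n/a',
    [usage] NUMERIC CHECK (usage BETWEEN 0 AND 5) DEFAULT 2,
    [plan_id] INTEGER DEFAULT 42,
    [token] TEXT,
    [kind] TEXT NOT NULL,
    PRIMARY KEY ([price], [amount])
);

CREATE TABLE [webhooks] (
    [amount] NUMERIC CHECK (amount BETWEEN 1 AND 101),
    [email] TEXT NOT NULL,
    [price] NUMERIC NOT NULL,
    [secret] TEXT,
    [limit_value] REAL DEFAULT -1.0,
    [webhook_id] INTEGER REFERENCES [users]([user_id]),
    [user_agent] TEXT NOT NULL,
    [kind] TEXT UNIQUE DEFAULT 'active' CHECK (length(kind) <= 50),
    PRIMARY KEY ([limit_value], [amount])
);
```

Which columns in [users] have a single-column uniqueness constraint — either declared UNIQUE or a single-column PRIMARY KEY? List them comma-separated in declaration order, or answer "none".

domain, limit_value, user_id

- tier: no UNIQUE or single-column PK constraint.
- ip: no UNIQUE or single-column PK constraint.
- domain: declared UNIQUE → unique.
- user_agent: no UNIQUE or single-column PK constraint.
- limit_value: declared UNIQUE → unique.
- user_id: declared UNIQUE → unique.
- trial_days: no UNIQUE or single-column PK constraint.
- token: no UNIQUE or single-column PK constraint.
- payload: no UNIQUE or single-column PK constraint.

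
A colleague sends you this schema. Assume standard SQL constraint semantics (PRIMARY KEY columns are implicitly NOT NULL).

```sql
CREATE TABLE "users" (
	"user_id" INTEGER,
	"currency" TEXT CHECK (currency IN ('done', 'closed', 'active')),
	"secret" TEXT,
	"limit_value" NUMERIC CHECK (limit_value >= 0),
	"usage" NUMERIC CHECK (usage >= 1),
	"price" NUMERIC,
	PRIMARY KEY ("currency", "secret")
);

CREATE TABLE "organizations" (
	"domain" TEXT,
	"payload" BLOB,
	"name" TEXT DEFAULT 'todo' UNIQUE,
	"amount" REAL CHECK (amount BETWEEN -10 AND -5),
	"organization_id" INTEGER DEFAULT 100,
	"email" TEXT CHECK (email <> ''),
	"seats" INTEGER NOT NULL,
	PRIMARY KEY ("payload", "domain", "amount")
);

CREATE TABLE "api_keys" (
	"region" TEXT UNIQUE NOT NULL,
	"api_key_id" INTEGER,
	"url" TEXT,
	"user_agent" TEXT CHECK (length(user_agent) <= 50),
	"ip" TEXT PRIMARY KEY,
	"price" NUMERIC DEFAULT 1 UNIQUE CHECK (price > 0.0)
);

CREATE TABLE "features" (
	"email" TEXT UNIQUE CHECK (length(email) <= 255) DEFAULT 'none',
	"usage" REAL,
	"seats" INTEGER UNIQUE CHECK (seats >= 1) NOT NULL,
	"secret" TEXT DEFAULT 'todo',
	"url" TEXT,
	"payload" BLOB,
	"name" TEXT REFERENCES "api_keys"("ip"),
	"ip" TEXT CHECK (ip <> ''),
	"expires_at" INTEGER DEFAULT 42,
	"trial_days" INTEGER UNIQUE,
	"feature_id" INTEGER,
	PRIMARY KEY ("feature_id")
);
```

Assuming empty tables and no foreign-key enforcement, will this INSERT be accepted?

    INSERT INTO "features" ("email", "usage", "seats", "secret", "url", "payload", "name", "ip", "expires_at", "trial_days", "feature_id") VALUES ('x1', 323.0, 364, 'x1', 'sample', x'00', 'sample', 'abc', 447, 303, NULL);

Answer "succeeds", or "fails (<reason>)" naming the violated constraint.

fails (NOT NULL on feature_id)

feature_id is explicitly set to NULL, but feature_id is part of the PRIMARY KEY (implied NOT NULL).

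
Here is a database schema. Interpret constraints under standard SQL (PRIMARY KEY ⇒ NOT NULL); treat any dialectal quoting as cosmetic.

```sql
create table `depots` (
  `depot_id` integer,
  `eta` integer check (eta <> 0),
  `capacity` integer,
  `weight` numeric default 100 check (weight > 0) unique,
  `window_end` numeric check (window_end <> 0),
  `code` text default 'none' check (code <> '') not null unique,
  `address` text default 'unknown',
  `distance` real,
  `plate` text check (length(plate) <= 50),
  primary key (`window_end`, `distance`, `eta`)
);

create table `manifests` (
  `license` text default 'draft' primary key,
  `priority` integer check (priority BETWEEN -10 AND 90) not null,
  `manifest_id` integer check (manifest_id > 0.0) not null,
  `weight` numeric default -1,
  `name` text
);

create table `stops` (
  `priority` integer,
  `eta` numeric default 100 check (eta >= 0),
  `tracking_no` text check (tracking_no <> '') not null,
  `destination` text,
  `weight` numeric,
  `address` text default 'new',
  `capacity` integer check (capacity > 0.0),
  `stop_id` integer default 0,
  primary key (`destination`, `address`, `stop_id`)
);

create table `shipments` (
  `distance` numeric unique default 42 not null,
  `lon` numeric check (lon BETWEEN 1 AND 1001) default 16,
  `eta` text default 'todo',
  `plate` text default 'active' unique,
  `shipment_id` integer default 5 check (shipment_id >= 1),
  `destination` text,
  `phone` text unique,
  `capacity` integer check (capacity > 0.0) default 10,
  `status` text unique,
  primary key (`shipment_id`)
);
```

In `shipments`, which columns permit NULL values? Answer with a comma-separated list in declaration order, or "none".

- distance: declared NOT NULL → not nullable.
- lon: CHECK does not forbid NULL (a CHECK constraint passes when its expression is NULL) → nullable.
- eta: DEFAULT only fills an omitted column; an explicit NULL is still allowed → nullable.
- plate: UNIQUE does not imply NOT NULL → nullable.
- shipment_id: part of the PRIMARY KEY, which implies NOT NULL → not nullable.
- destination: no NOT NULL constraint applies → nullable.
- phone: UNIQUE does not imply NOT NULL → nullable.
- capacity: CHECK does not forbid NULL (a CHECK constraint passes when its expression is NULL) → nullable.
- status: UNIQUE does not imply NOT NULL → nullable.

lon, eta, plate, destination, phone, capacity, status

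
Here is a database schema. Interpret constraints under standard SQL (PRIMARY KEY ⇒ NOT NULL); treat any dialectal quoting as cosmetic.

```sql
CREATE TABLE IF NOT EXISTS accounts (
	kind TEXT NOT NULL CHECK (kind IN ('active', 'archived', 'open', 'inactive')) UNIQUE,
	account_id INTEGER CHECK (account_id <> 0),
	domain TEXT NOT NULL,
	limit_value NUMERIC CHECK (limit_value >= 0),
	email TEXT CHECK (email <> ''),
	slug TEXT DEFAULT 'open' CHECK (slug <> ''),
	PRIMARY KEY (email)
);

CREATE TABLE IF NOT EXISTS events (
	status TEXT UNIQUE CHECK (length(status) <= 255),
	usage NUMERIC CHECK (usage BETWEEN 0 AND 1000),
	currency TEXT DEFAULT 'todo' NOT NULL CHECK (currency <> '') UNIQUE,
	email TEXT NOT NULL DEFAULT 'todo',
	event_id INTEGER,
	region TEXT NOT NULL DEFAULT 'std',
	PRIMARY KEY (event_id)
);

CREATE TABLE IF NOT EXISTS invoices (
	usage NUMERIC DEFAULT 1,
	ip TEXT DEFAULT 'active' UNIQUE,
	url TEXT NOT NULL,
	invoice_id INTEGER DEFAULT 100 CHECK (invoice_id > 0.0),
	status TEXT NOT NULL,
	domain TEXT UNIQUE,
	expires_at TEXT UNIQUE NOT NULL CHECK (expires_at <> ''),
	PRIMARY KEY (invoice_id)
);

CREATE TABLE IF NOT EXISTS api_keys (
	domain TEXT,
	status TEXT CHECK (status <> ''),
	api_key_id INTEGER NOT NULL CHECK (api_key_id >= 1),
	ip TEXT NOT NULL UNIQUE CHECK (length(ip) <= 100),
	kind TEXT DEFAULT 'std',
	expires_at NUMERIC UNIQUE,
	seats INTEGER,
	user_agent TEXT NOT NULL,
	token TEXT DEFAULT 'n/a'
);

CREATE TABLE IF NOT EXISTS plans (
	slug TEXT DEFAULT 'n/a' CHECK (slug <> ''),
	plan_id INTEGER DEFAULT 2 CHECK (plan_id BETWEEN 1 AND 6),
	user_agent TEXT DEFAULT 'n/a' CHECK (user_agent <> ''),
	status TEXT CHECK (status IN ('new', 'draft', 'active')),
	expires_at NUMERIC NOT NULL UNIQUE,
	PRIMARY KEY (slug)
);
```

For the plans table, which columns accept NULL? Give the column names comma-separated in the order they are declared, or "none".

plan_id, user_agent, status

- slug: part of the PRIMARY KEY, which implies NOT NULL → not nullable.
- plan_id: CHECK does not forbid NULL (a CHECK constraint passes when its expression is NULL) → nullable.
- user_agent: CHECK does not forbid NULL (a CHECK constraint passes when its expression is NULL) → nullable.
- status: CHECK does not forbid NULL (a CHECK constraint passes when its expression is NULL) → nullable.
- expires_at: declared NOT NULL → not nullable.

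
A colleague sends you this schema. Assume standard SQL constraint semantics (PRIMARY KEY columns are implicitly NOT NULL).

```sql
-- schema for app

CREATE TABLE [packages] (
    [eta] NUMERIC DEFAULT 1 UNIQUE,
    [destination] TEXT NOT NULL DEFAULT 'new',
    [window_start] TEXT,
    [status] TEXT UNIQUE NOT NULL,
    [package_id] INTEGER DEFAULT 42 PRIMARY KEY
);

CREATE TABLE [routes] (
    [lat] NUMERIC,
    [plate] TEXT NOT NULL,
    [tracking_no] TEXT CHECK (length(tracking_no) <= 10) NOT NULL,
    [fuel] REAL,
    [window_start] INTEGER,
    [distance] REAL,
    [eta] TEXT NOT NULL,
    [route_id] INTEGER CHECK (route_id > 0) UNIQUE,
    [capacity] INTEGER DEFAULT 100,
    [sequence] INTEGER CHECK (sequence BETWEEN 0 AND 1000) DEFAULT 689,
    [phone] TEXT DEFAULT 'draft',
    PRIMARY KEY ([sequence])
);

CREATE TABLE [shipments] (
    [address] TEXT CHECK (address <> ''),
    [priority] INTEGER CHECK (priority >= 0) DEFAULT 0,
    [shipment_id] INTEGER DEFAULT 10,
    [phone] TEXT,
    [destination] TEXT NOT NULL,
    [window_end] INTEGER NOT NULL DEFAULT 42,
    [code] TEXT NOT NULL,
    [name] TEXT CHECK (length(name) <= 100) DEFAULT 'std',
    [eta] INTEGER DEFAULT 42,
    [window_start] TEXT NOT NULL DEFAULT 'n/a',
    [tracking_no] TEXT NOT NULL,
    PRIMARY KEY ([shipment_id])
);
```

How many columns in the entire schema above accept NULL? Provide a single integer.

14

packages: 2 nullable (eta, window_start — PK (package_id) and explicit NOT NULL columns excluded).
routes: 7 nullable (lat, fuel, window_start, distance, route_id, capacity, phone — PK (sequence) and explicit NOT NULL columns excluded).
shipments: 5 nullable (address, priority, phone, name, eta — PK (shipment_id) and explicit NOT NULL columns excluded).
Total: 2 + 7 + 5 = 14.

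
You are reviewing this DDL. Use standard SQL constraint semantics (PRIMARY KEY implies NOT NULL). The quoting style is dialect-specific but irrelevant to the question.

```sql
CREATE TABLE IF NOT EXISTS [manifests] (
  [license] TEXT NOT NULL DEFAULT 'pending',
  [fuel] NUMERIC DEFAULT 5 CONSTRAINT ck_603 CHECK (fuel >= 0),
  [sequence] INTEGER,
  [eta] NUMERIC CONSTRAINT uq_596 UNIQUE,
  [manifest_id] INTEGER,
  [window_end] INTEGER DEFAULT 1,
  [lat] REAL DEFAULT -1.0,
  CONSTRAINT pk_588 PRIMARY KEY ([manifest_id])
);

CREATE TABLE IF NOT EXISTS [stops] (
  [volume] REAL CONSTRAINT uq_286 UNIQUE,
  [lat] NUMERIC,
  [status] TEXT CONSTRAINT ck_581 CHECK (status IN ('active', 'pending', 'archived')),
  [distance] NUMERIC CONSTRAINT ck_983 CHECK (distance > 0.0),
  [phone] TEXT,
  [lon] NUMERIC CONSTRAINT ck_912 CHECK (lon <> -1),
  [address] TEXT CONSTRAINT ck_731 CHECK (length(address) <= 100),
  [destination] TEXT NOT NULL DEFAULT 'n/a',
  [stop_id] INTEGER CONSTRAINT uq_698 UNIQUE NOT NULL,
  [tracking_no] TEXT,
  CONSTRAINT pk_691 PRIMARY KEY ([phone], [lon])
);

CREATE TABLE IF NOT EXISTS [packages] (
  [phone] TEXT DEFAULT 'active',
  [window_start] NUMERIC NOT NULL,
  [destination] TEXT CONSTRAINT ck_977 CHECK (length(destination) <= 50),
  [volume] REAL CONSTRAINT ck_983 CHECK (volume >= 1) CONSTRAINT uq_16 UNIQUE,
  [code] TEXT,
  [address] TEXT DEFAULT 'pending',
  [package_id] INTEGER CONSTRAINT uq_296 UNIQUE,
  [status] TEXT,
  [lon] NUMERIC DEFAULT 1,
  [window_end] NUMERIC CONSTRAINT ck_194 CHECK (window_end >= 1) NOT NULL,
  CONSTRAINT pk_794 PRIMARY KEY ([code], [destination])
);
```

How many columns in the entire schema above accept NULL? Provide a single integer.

manifests: 5 nullable (fuel, sequence, eta, window_end, lat — PK (manifest_id) and explicit NOT NULL columns excluded).
stops: 6 nullable (volume, lat, status, distance, address, tracking_no — PK (phone, lon) and explicit NOT NULL columns excluded).
packages: 6 nullable (phone, volume, address, package_id, status, lon — PK (code, destination) and explicit NOT NULL columns excluded).
Total: 5 + 6 + 6 = 17.

17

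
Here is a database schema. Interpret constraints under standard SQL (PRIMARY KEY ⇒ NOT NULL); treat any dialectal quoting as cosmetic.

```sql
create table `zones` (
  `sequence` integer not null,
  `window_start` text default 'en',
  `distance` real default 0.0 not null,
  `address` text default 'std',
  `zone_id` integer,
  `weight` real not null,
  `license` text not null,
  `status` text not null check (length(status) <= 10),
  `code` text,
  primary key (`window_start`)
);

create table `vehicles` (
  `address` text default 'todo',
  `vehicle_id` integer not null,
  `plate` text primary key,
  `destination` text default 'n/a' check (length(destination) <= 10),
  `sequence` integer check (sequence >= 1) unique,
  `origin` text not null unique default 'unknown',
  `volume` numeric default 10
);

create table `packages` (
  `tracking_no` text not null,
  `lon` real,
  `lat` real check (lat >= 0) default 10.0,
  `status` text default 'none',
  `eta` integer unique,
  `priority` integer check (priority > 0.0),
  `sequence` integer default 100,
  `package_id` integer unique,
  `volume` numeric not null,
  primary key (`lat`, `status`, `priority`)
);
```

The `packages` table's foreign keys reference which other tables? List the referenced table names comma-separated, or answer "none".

No column in packages has a REFERENCES clause.

none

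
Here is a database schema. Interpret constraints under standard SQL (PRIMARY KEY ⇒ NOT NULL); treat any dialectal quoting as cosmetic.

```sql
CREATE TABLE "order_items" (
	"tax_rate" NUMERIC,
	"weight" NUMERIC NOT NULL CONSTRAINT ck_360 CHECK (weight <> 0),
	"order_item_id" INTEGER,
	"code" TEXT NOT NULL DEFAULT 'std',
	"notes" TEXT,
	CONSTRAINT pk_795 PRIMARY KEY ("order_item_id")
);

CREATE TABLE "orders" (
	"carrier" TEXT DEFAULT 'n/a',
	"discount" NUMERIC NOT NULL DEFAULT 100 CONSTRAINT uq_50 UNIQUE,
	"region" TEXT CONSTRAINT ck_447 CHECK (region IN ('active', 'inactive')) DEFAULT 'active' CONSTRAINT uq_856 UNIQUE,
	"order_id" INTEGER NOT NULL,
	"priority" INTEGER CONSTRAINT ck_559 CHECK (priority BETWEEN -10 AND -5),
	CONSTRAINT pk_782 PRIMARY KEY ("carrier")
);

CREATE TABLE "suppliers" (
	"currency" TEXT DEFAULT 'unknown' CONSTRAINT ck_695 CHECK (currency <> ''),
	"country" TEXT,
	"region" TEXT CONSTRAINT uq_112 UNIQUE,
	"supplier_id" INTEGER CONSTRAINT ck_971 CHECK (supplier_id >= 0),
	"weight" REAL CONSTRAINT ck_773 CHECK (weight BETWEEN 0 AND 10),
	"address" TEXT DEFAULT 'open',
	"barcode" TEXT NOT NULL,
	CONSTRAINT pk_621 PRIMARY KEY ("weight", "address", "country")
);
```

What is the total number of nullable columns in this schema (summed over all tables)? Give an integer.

7

order_items: 2 nullable (tax_rate, notes — PK (order_item_id) and explicit NOT NULL columns excluded).
orders: 2 nullable (region, priority — PK (carrier) and explicit NOT NULL columns excluded).
suppliers: 3 nullable (currency, region, supplier_id — PK (weight, address, country) and explicit NOT NULL columns excluded).
Total: 2 + 2 + 3 = 7.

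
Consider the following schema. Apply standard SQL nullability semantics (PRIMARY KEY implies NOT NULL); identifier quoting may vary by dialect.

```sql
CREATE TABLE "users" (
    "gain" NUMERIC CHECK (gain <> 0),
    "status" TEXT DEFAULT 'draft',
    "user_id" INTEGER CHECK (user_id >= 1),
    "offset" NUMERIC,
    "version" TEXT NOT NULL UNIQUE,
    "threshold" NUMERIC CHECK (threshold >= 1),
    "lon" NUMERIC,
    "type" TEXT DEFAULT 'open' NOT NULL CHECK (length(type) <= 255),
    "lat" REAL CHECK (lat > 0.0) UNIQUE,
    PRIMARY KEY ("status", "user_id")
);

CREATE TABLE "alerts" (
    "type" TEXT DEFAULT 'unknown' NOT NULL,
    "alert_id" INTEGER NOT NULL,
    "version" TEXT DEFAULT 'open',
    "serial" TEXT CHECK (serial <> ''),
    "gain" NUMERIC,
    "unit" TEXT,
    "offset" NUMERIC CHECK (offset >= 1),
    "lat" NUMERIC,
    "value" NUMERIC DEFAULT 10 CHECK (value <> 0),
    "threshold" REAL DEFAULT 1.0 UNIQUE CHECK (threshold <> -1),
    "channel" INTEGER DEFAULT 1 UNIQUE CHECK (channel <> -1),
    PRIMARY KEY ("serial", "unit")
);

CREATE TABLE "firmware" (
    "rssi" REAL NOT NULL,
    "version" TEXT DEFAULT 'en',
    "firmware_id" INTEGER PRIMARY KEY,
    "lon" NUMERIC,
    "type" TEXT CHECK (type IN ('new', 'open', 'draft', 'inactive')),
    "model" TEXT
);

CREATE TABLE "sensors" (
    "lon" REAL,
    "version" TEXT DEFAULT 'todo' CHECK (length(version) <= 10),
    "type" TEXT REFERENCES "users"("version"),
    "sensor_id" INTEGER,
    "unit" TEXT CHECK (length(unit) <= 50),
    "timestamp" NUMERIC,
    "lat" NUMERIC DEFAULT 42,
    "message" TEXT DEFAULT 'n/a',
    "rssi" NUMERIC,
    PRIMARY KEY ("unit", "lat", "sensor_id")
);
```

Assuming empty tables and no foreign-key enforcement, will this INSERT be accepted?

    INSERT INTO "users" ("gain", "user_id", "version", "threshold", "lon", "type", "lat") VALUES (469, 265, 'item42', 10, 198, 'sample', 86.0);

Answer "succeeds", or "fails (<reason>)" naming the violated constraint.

NOT NULL columns: status defaults to 'draft'; type is supplied; user_id is supplied; version is supplied.
CHECK constraints: 469 satisfies (gain <> 0); 265 satisfies (user_id >= 1); 10 satisfies (threshold >= 1); 'sample' satisfies (length(type) <= 255); 86.0 satisfies (lat > 0.0).
No constraint is violated.

succeeds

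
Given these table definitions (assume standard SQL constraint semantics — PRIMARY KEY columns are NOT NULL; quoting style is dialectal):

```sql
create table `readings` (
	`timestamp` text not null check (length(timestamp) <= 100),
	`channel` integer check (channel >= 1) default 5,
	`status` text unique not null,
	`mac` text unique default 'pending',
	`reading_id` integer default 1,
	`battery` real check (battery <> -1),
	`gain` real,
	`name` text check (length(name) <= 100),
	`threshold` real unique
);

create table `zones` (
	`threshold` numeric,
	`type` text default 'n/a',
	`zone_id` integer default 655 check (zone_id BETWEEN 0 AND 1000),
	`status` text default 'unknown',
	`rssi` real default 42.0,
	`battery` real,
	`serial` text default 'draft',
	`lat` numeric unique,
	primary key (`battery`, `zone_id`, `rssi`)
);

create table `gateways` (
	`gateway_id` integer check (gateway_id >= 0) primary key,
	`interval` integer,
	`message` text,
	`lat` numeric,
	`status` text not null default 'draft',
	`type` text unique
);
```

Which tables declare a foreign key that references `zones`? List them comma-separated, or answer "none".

none

No REFERENCES clause anywhere in the schema names zones.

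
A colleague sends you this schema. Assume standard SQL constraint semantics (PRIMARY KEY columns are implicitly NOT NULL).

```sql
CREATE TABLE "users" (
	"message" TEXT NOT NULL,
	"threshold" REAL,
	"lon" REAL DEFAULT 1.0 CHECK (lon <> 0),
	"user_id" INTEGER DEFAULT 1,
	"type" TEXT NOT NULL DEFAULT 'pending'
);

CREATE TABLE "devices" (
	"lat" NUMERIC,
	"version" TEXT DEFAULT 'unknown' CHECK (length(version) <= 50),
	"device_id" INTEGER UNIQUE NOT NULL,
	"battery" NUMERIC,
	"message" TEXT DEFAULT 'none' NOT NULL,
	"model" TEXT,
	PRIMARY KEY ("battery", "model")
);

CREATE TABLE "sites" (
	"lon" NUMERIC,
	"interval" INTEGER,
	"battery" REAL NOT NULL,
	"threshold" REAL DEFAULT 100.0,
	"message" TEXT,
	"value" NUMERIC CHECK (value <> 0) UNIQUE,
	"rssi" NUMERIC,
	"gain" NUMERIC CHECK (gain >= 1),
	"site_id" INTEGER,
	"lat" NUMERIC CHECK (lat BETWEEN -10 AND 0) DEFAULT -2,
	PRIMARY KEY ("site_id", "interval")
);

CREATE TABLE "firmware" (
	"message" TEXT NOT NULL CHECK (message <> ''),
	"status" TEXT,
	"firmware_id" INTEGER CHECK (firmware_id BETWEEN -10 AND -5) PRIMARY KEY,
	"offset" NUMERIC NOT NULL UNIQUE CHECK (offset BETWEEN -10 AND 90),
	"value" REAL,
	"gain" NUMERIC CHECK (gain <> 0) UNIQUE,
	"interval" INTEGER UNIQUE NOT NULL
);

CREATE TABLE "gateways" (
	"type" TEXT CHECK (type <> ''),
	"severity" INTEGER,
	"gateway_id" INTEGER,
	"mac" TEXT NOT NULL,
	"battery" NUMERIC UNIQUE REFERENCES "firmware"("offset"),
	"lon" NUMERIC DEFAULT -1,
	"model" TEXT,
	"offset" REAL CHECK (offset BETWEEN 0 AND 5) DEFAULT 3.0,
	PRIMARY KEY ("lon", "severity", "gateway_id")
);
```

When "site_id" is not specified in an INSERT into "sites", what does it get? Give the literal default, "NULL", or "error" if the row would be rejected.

site_id has no DEFAULT clause.
Omitting it would insert NULL, but it is part of the PRIMARY KEY, so the INSERT fails.

error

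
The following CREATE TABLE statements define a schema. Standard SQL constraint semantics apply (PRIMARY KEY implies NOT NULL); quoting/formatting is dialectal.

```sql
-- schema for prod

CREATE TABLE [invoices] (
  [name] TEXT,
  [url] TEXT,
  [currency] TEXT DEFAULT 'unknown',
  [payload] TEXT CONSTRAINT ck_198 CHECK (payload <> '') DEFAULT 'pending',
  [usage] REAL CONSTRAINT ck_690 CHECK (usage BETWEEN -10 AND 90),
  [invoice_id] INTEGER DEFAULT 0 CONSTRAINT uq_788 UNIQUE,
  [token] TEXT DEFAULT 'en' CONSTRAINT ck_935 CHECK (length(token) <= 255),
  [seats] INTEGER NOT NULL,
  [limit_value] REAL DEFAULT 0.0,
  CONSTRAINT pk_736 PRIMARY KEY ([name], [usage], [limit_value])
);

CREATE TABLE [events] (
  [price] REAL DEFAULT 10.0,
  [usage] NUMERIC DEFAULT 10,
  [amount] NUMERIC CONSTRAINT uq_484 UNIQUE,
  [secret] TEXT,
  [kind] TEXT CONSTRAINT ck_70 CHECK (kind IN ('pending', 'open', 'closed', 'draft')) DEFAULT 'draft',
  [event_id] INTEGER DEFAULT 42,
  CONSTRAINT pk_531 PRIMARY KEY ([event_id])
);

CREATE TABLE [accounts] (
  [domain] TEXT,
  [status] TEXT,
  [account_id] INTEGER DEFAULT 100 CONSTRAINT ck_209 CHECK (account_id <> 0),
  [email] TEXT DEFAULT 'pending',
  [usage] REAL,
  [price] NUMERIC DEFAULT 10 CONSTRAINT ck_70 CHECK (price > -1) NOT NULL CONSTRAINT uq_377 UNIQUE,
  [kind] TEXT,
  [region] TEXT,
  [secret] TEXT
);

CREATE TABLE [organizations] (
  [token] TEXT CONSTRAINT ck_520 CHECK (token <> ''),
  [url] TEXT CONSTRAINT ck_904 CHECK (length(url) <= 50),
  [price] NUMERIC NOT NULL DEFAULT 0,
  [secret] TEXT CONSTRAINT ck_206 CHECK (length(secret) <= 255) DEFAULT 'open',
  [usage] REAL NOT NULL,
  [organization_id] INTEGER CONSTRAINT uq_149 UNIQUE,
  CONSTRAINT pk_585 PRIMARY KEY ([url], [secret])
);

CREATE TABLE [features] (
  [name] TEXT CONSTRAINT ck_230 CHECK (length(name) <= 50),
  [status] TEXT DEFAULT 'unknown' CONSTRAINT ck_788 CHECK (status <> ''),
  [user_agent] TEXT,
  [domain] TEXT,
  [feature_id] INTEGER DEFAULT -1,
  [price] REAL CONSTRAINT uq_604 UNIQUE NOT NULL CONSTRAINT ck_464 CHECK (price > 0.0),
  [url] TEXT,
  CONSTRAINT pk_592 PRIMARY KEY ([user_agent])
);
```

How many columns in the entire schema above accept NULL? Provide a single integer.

invoices: 5 nullable (url, currency, payload, invoice_id, token — PK (name, usage, limit_value) and explicit NOT NULL columns excluded).
events: 5 nullable (price, usage, amount, secret, kind — PK (event_id) and explicit NOT NULL columns excluded).
accounts: 8 nullable (domain, status, account_id, email, usage, kind, region, secret — PK none and explicit NOT NULL columns excluded).
organizations: 2 nullable (token, organization_id — PK (url, secret) and explicit NOT NULL columns excluded).
features: 5 nullable (name, status, domain, feature_id, url — PK (user_agent) and explicit NOT NULL columns excluded).
Total: 5 + 5 + 8 + 2 + 5 = 25.

25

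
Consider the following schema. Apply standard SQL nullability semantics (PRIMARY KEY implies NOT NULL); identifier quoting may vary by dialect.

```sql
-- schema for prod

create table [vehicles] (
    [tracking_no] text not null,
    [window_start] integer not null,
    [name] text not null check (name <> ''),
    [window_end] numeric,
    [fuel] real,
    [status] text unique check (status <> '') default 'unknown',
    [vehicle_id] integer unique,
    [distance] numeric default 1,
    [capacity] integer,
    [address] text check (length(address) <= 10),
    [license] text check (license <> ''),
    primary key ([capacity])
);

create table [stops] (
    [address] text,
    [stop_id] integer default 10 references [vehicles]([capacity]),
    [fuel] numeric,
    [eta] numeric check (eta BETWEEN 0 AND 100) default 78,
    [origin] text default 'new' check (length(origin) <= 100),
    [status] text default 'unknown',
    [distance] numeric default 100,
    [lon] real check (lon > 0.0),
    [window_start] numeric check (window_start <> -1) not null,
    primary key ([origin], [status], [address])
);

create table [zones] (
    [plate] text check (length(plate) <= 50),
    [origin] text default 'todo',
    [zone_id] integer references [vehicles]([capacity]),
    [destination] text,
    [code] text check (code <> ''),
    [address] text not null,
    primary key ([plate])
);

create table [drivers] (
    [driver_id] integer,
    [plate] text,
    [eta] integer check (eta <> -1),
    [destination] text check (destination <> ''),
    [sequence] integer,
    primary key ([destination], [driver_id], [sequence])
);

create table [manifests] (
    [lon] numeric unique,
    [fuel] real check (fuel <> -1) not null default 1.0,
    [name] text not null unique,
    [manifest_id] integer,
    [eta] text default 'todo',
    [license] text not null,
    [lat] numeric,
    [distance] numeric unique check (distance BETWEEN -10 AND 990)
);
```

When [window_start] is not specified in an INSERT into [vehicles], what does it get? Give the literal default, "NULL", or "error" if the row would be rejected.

window_start has no DEFAULT clause.
Omitting it would insert NULL, but it is declared NOT NULL, so the INSERT fails.

error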